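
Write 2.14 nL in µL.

0.00214 µL

nano = 1e-9, micro = 1e-6; factor is 1e-3.
2.14 × 1e-3 = 0.00214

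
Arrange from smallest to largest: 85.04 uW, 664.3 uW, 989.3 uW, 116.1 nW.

85.04 uW = 0.00008504 W
664.3 uW = 0.0006643 W
989.3 uW = 0.0009893 W
116.1 nW = 0.0000001161 W

116.1 nW < 85.04 uW < 664.3 uW < 989.3 uW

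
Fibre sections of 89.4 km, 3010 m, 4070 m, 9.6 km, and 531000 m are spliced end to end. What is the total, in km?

In km:
  89.4 km → 89.4
  3010 m = 3010 × 10^-3 km = 3.01
  4070 m = 4070 × 10^-3 km = 4.07
  9.6 km → 9.6
  531000 m = 531000 × 10^-3 km = 531
Sum: 89.4 + 3.01 + 4.07 + 9.6 + 531 = 637.08

637.08 km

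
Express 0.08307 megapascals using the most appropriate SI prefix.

83.07 kilopascals

= 83.07 × 10³ pascals; 10³ is kilo.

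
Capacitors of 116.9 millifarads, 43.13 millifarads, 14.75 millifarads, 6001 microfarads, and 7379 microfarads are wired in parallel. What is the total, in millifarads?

188.16 millifarads

In millifarads:
  116.9 millifarads → 116.9
  43.13 millifarads → 43.13
  14.75 millifarads → 14.75
  6001 microfarads = 6001e-3 millifarads = 6.001
  7379 microfarads = 7379e-3 millifarads = 7.379
Sum: 116.9 + 43.13 + 14.75 + 6.001 + 7.379 = 188.16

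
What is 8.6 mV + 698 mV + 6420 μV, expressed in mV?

In mV:
  8.6 mV → 8.6
  698 mV → 698
  6420 μV = 6420e-3 mV = 6.42
Sum: 8.6 + 698 + 6.42 = 713.02

713.02 mV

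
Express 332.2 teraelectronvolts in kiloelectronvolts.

tera = 10^12, kilo = 10^3; factor is 10^9.
332.2 × 10^9 = 332200000000

332200000000 kiloelectronvolts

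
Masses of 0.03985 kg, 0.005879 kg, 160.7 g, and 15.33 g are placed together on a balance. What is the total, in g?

In g:
  0.03985 kg = 0.03985 × 10³ g = 39.85
  0.005879 kg = 0.005879 × 10³ g = 5.879
  160.7 g → 160.7
  15.33 g → 15.33
Sum: 39.85 + 5.879 + 160.7 + 15.33 = 221.759

221.759 g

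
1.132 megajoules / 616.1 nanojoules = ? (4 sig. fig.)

1837000000000

(1.132e6) / (616.1e-9) = 0.0018374e15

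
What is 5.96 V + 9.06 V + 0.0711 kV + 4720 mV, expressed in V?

90.84 V

In V:
  5.96 V → 5.96
  9.06 V → 9.06
  0.0711 kV = 0.0711 × 10³ V = 71.1
  4720 mV = 4720 × 10⁻³ V = 4.72
Sum: 5.96 + 9.06 + 71.1 + 4.72 = 90.84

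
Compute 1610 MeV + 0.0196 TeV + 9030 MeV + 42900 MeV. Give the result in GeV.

73.14 GeV

In GeV:
  1610 MeV = 1610e-3 GeV = 1.61
  0.0196 TeV = 0.0196e3 GeV = 19.6
  9030 MeV = 9030e-3 GeV = 9.03
  42900 MeV = 42900e-3 GeV = 42.9
Sum: 1.61 + 19.6 + 9.03 + 42.9 = 73.14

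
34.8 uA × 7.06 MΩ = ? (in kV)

0.245688 kV

34.8 × 10⁻⁶ × 7.06 × 10⁶ = 245.688 V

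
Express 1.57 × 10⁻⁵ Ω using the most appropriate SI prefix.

15.7 μΩ

= 15.7 × 10⁻⁶ Ω; 10⁻⁶ is micro.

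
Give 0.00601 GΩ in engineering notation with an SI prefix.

6.01 MΩ

= 6.01 × 10^6 Ω; 10^6 is mega.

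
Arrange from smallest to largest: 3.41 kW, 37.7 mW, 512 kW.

37.7 mW < 3.41 kW < 512 kW

3.41 kW = 3410 W
37.7 mW = 0.0377 W
512 kW = 512000 W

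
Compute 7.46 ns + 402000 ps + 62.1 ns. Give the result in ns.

In ns:
  7.46 ns → 7.46
  402000 ps = 402000e-3 ns = 402
  62.1 ns → 62.1
Sum: 7.46 + 402 + 62.1 = 471.56

471.56 ns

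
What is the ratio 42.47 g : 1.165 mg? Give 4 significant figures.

(42.47) / (1.165 × 10^-3) = 36.455 × 10^3

36450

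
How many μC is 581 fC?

0.000000581 μC

femto = 10^-15, micro = 10^-6; factor is 10^-9.
581 × 10^-9 = 0.000000581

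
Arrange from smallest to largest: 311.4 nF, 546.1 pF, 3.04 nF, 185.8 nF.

311.4 nF = 0.0000003114 F
546.1 pF = 0.0000000005461 F
3.04 nF = 0.00000000304 F
185.8 nF = 0.0000001858 F

546.1 pF < 3.04 nF < 185.8 nF < 311.4 nF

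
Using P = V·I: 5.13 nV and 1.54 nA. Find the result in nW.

5.13 × 10⁻⁹ × 1.54 × 10⁻⁹ = 7.9002 × 10⁻¹⁸ W

0.0000000079002 nW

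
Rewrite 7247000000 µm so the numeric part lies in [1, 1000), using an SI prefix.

7.247 km

= 7.247e3 m; 1e3 is kilo.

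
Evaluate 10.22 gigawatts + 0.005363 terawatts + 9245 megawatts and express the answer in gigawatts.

In gigawatts:
  10.22 gigawatts → 10.22
  0.005363 terawatts = 0.005363 × 10^3 gigawatts = 5.363
  9245 megawatts = 9245 × 10^-3 gigawatts = 9.245
Sum: 10.22 + 5.363 + 9.245 = 24.828

24.828 gigawatts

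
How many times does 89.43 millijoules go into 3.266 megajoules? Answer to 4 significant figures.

36520000

(3.266e6) / (89.43e-3) = 0.03652e9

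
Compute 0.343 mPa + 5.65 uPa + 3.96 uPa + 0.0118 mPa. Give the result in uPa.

364.41 uPa

In uPa:
  0.343 mPa = 0.343 × 10³ uPa = 343
  5.65 uPa → 5.65
  3.96 uPa → 3.96
  0.0118 mPa = 0.0118 × 10³ uPa = 11.8
Sum: 343 + 5.65 + 3.96 + 11.8 = 364.41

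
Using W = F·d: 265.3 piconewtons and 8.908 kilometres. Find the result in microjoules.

265.3 × 10^-12 × 8.908 × 10^3 = 2363.2924 × 10^-9 J

2.3632924 microjoules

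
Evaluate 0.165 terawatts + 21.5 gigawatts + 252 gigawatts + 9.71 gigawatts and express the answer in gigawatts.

448.21 gigawatts

In gigawatts:
  0.165 terawatts = 0.165 × 10^3 gigawatts = 165
  21.5 gigawatts → 21.5
  252 gigawatts → 252
  9.71 gigawatts → 9.71
Sum: 165 + 21.5 + 252 + 9.71 = 448.21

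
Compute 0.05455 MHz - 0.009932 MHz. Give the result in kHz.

44.618 kHz

In kHz:
  0.05455 MHz = 0.05455 × 10³ kHz = 54.55
  0.009932 MHz = 0.009932 × 10³ kHz = 9.932
Difference: 54.55 - 9.932 = 44.618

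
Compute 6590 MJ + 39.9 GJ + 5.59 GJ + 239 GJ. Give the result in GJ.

In GJ:
  6590 MJ = 6590 × 10^-3 GJ = 6.59
  39.9 GJ → 39.9
  5.59 GJ → 5.59
  239 GJ → 239
Sum: 6.59 + 39.9 + 5.59 + 239 = 291.08

291.08 GJ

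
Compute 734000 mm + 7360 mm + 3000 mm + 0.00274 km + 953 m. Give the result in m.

In m:
  734000 mm = 734000 × 10⁻³ m = 734
  7360 mm = 7360 × 10⁻³ m = 7.36
  3000 mm = 3000 × 10⁻³ m = 3
  0.00274 km = 0.00274 × 10³ m = 2.74
  953 m → 953
Sum: 734 + 7.36 + 3 + 2.74 + 953 = 1700.1

1700.1 m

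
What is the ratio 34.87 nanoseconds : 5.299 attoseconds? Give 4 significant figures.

6580000000

(34.87 × 10⁻⁹) / (5.299 × 10⁻¹⁸) = 6.5805 × 10⁹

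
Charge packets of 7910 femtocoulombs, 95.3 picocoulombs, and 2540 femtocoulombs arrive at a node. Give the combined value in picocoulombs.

In picocoulombs:
  7910 femtocoulombs = 7910 × 10⁻³ picocoulombs = 7.91
  95.3 picocoulombs → 95.3
  2540 femtocoulombs = 2540 × 10⁻³ picocoulombs = 2.54
Sum: 7.91 + 95.3 + 2.54 = 105.75

105.75 picocoulombs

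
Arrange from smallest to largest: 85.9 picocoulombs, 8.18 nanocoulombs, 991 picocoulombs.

85.9 picocoulombs < 991 picocoulombs < 8.18 nanocoulombs

85.9 picocoulombs = 0.0000000000859 coulombs
8.18 nanocoulombs = 0.00000000818 coulombs
991 picocoulombs = 0.000000000991 coulombs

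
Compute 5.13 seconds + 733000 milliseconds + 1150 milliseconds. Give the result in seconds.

739.28 seconds

In seconds:
  5.13 seconds → 5.13
  733000 milliseconds = 733000 × 10⁻³ seconds = 733
  1150 milliseconds = 1150 × 10⁻³ seconds = 1.15
Sum: 5.13 + 733 + 1.15 = 739.28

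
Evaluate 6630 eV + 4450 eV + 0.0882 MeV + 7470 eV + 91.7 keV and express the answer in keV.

In keV:
  6630 eV = 6630e-3 keV = 6.63
  4450 eV = 4450e-3 keV = 4.45
  0.0882 MeV = 0.0882e3 keV = 88.2
  7470 eV = 7470e-3 keV = 7.47
  91.7 keV → 91.7
Sum: 6.63 + 4.45 + 88.2 + 7.47 + 91.7 = 198.45

198.45 keV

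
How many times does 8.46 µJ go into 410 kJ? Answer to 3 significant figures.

48500000000

(410 × 10³) / (8.46 × 10⁻⁶) = 48.46 × 10⁹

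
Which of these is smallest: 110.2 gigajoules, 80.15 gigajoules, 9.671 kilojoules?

9.671 kilojoules

110.2 gigajoules = 110200000000 joules
80.15 gigajoules = 80150000000 joules
9.671 kilojoules = 9671 joules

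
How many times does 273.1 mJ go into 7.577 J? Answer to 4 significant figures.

27.74

(7.577) / (273.1 × 10⁻³) = 0.027744 × 10³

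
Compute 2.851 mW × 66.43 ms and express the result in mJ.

0.18939193 mJ

2.851 × 10^-3 × 66.43 × 10^-3 = 189.39193 × 10^-6 J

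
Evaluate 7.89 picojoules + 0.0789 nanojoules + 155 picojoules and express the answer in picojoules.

In picojoules:
  7.89 picojoules → 7.89
  0.0789 nanojoules = 0.0789e3 picojoules = 78.9
  155 picojoules → 155
Sum: 7.89 + 78.9 + 155 = 241.79

241.79 picojoules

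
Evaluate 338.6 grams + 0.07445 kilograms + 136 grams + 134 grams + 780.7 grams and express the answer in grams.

1463.75 grams

In grams:
  338.6 grams → 338.6
  0.07445 kilograms = 0.07445 × 10³ grams = 74.45
  136 grams → 136
  134 grams → 134
  780.7 grams → 780.7
Sum: 338.6 + 74.45 + 136 + 134 + 780.7 = 1463.75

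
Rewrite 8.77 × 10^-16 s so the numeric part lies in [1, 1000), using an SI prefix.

877 as

= 877 × 10^-18 s; 10^-18 is atto.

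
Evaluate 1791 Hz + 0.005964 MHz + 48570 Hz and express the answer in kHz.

56.325 kHz

In kHz:
  1791 Hz = 1791 × 10^-3 kHz = 1.791
  0.005964 MHz = 0.005964 × 10^3 kHz = 5.964
  48570 Hz = 48570 × 10^-3 kHz = 48.57
Sum: 1.791 + 5.964 + 48.57 = 56.325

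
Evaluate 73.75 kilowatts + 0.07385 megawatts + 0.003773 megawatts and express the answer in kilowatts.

In kilowatts:
  73.75 kilowatts → 73.75
  0.07385 megawatts = 0.07385 × 10^3 kilowatts = 73.85
  0.003773 megawatts = 0.003773 × 10^3 kilowatts = 3.773
Sum: 73.75 + 73.85 + 3.773 = 151.373

151.373 kilowatts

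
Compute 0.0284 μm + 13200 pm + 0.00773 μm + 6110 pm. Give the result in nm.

55.44 nm

In nm:
  0.0284 μm = 0.0284e3 nm = 28.4
  13200 pm = 13200e-3 nm = 13.2
  0.00773 μm = 0.00773e3 nm = 7.73
  6110 pm = 6110e-3 nm = 6.11
Sum: 28.4 + 13.2 + 7.73 + 6.11 = 55.44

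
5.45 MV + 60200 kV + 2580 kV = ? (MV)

In MV:
  5.45 MV → 5.45
  60200 kV = 60200 × 10^-3 MV = 60.2
  2580 kV = 2580 × 10^-3 MV = 2.58
Sum: 5.45 + 60.2 + 2.58 = 68.23

68.23 MV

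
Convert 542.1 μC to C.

0.0005421 C

micro = 10⁻⁶, (no prefix) = 10⁰; factor is 10⁻⁶.
542.1 × 10⁻⁶ = 0.0005421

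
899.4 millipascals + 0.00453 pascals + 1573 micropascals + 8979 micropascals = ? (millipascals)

914.482 millipascals

In millipascals:
  899.4 millipascals → 899.4
  0.00453 pascals = 0.00453e3 millipascals = 4.53
  1573 micropascals = 1573e-3 millipascals = 1.573
  8979 micropascals = 8979e-3 millipascals = 8.979
Sum: 899.4 + 4.53 + 1.573 + 8.979 = 914.482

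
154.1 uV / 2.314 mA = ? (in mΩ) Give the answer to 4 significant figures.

66.59 mΩ

(154.1 × 10⁻⁶) / (2.314 × 10⁻³) = 66.5946 × 10⁻³ Ω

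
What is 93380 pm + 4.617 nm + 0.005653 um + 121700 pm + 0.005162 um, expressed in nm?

In nm:
  93380 pm = 93380 × 10^-3 nm = 93.38
  4.617 nm → 4.617
  0.005653 um = 0.005653 × 10^3 nm = 5.653
  121700 pm = 121700 × 10^-3 nm = 121.7
  0.005162 um = 0.005162 × 10^3 nm = 5.162
Sum: 93.38 + 4.617 + 5.653 + 121.7 + 5.162 = 230.512

230.512 nm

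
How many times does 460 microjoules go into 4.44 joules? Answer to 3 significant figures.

(4.44) / (460 × 10^-6) = 0.009652 × 10^6

9650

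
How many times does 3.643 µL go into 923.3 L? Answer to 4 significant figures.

(923.3) / (3.643e-6) = 253.44e6

253400000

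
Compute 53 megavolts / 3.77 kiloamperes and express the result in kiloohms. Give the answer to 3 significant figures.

14.1 kiloohms

(53e6) / (3.77e3) = 14.058e3 Ω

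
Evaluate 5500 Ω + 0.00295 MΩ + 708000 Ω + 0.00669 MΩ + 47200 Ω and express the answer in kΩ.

In kΩ:
  5500 Ω = 5500 × 10⁻³ kΩ = 5.5
  0.00295 MΩ = 0.00295 × 10³ kΩ = 2.95
  708000 Ω = 708000 × 10⁻³ kΩ = 708
  0.00669 MΩ = 0.00669 × 10³ kΩ = 6.69
  47200 Ω = 47200 × 10⁻³ kΩ = 47.2
Sum: 5.5 + 2.95 + 708 + 6.69 + 47.2 = 770.34

770.34 kΩ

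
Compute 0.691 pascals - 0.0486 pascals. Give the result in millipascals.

In millipascals:
  0.691 pascals = 0.691e3 millipascals = 691
  0.0486 pascals = 0.0486e3 millipascals = 48.6
Difference: 691 - 48.6 = 642.4

642.4 millipascals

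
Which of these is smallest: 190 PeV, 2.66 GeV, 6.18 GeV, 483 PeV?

190 PeV = 190000000000000000 eV
2.66 GeV = 2660000000 eV
6.18 GeV = 6180000000 eV
483 PeV = 483000000000000000 eV

2.66 GeV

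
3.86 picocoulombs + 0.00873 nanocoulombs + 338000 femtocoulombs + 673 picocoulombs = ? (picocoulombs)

1023.59 picocoulombs

In picocoulombs:
  3.86 picocoulombs → 3.86
  0.00873 nanocoulombs = 0.00873 × 10³ picocoulombs = 8.73
  338000 femtocoulombs = 338000 × 10⁻³ picocoulombs = 338
  673 picocoulombs → 673
Sum: 3.86 + 8.73 + 338 + 673 = 1023.59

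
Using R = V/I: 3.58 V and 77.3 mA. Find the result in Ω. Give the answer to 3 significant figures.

46.3 Ω

(3.58) / (77.3 × 10⁻³) = 0.046313 × 10³ Ω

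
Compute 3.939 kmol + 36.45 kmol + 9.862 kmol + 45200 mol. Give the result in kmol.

In kmol:
  3.939 kmol → 3.939
  36.45 kmol → 36.45
  9.862 kmol → 9.862
  45200 mol = 45200e-3 kmol = 45.2
Sum: 3.939 + 36.45 + 9.862 + 45.2 = 95.451

95.451 kmol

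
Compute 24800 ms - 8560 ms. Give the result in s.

16.24 s

In s:
  24800 ms = 24800 × 10⁻³ s = 24.8
  8560 ms = 8560 × 10⁻³ s = 8.56
Difference: 24.8 - 8.56 = 16.24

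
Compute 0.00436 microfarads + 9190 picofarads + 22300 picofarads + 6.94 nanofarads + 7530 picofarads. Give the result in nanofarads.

50.32 nanofarads

In nanofarads:
  0.00436 microfarads = 0.00436 × 10^3 nanofarads = 4.36
  9190 picofarads = 9190 × 10^-3 nanofarads = 9.19
  22300 picofarads = 22300 × 10^-3 nanofarads = 22.3
  6.94 nanofarads → 6.94
  7530 picofarads = 7530 × 10^-3 nanofarads = 7.53
Sum: 4.36 + 9.19 + 22.3 + 6.94 + 7.53 = 50.32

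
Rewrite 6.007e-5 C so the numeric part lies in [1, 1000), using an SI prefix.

60.07 uC

= 60.07e-6 C; 1e-6 is micro.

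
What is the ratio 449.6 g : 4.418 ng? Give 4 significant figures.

101800000000

(449.6) / (4.418 × 10^-9) = 101.77 × 10^9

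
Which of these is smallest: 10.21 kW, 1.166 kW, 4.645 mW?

4.645 mW

10.21 kW = 10210 W
1.166 kW = 1166 W
4.645 mW = 0.004645 W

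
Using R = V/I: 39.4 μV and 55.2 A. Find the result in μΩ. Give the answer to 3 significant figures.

0.714 μΩ

(39.4 × 10^-6) / (55.2) = 0.71377 × 10^-6 Ω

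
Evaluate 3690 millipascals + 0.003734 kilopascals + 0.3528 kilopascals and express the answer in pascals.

360.224 pascals

In pascals:
  3690 millipascals = 3690e-3 pascals = 3.69
  0.003734 kilopascals = 0.003734e3 pascals = 3.734
  0.3528 kilopascals = 0.3528e3 pascals = 352.8
Sum: 3.69 + 3.734 + 352.8 = 360.224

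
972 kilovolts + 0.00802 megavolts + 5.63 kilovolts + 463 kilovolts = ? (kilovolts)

1448.65 kilovolts

In kilovolts:
  972 kilovolts → 972
  0.00802 megavolts = 0.00802e3 kilovolts = 8.02
  5.63 kilovolts → 5.63
  463 kilovolts → 463
Sum: 972 + 8.02 + 5.63 + 463 = 1448.65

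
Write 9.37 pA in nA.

0.00937 nA

pico = 1e-12, nano = 1e-9; factor is 1e-3.
9.37 × 1e-3 = 0.00937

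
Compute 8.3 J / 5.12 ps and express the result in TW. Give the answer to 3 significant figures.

1.62 TW

(8.3) / (5.12 × 10⁻¹²) = 1.6211 × 10¹² W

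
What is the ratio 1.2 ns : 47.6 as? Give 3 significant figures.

(1.2e-9) / (47.6e-18) = 0.02521e9

25200000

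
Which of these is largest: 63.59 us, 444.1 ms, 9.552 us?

63.59 us = 0.00006359 s
444.1 ms = 0.4441 s
9.552 us = 0.000009552 s

444.1 ms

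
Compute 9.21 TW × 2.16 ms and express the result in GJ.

19.8936 GJ

9.21 × 10^12 × 2.16 × 10^-3 = 19.8936 × 10^9 J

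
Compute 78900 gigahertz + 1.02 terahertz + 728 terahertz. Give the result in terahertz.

In terahertz:
  78900 gigahertz = 78900 × 10⁻³ terahertz = 78.9
  1.02 terahertz → 1.02
  728 terahertz → 728
Sum: 78.9 + 1.02 + 728 = 807.92

807.92 terahertz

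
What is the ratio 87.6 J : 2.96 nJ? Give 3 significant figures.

29600000000

(87.6) / (2.96 × 10^-9) = 29.59 × 10^9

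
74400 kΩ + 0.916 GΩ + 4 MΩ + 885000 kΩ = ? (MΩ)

In MΩ:
  74400 kΩ = 74400 × 10⁻³ MΩ = 74.4
  0.916 GΩ = 0.916 × 10³ MΩ = 916
  4 MΩ → 4
  885000 kΩ = 885000 × 10⁻³ MΩ = 885
Sum: 74.4 + 916 + 4 + 885 = 1879.4

1879.4 MΩ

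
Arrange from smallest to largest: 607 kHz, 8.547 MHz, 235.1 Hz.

235.1 Hz < 607 kHz < 8.547 MHz

607 kHz = 607000 Hz
8.547 MHz = 8547000 Hz
235.1 Hz = 235.1 Hz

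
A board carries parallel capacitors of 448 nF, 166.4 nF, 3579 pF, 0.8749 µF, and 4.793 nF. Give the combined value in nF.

1497.672 nF

In nF:
  448 nF → 448
  166.4 nF → 166.4
  3579 pF = 3579 × 10⁻³ nF = 3.579
  0.8749 µF = 0.8749 × 10³ nF = 874.9
  4.793 nF → 4.793
Sum: 448 + 166.4 + 3.579 + 874.9 + 4.793 = 1497.672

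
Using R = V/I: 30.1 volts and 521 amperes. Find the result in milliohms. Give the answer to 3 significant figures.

(30.1) / (521) = 0.057774 Ω

57.8 milliohms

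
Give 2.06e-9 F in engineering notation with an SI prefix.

= 2.06e-9 F; 1e-9 is nano.

2.06 nF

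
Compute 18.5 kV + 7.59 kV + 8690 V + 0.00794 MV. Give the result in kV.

42.72 kV

In kV:
  18.5 kV → 18.5
  7.59 kV → 7.59
  8690 V = 8690e-3 kV = 8.69
  0.00794 MV = 0.00794e3 kV = 7.94
Sum: 18.5 + 7.59 + 8.69 + 7.94 = 42.72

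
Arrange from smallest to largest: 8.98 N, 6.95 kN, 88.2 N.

8.98 N = 8.98 N
6.95 kN = 6950 N
88.2 N = 88.2 N

8.98 N < 88.2 N < 6.95 kN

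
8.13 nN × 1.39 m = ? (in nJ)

8.13 × 10⁻⁹ × 1.39 = 11.3007 × 10⁻⁹ J

11.3007 nJ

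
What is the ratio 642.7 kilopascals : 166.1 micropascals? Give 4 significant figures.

3869000000

(642.7 × 10^3) / (166.1 × 10^-6) = 3.8694 × 10^9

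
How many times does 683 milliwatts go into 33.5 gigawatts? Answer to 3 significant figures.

49000000000

(33.5 × 10^9) / (683 × 10^-3) = 0.04905 × 10^12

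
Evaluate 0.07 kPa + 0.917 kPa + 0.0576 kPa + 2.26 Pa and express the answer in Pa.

1046.86 Pa

In Pa:
  0.07 kPa = 0.07e3 Pa = 70
  0.917 kPa = 0.917e3 Pa = 917
  0.0576 kPa = 0.0576e3 Pa = 57.6
  2.26 Pa → 2.26
Sum: 70 + 917 + 57.6 + 2.26 = 1046.86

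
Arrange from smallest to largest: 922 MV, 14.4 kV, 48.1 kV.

14.4 kV < 48.1 kV < 922 MV

922 MV = 922000000 V
14.4 kV = 14400 V
48.1 kV = 48100 V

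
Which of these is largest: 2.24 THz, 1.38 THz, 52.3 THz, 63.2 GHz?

52.3 THz

2.24 THz = 2240000000000 Hz
1.38 THz = 1380000000000 Hz
52.3 THz = 52300000000000 Hz
63.2 GHz = 63200000000 Hz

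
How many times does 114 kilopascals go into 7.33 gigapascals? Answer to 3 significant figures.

64300

(7.33 × 10⁹) / (114 × 10³) = 0.0643 × 10⁶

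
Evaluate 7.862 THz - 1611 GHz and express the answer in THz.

6.251 THz

In THz:
  7.862 THz → 7.862
  1611 GHz = 1611e-3 THz = 1.611
Difference: 7.862 - 1.611 = 6.251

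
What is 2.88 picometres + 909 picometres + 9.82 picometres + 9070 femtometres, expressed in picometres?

930.77 picometres

In picometres:
  2.88 picometres → 2.88
  909 picometres → 909
  9.82 picometres → 9.82
  9070 femtometres = 9070 × 10⁻³ picometres = 9.07
Sum: 2.88 + 909 + 9.82 + 9.07 = 930.77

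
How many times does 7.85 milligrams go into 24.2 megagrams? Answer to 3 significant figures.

3080000000

(24.2 × 10^6) / (7.85 × 10^-3) = 3.083 × 10^9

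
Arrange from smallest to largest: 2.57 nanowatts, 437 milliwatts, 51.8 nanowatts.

2.57 nanowatts = 0.00000000257 watts
437 milliwatts = 0.437 watts
51.8 nanowatts = 0.0000000518 watts

2.57 nanowatts < 51.8 nanowatts < 437 milliwatts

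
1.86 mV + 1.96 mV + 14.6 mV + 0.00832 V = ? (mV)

In mV:
  1.86 mV → 1.86
  1.96 mV → 1.96
  14.6 mV → 14.6
  0.00832 V = 0.00832e3 mV = 8.32
Sum: 1.86 + 1.96 + 14.6 + 8.32 = 26.74

26.74 mV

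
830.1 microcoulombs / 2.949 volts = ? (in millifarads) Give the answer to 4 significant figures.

0.2815 millifarads

(830.1 × 10^-6) / (2.949) = 281.485 × 10^-6 F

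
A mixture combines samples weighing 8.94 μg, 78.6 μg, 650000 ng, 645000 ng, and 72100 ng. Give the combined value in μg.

In μg:
  8.94 μg → 8.94
  78.6 μg → 78.6
  650000 ng = 650000 × 10⁻³ μg = 650
  645000 ng = 645000 × 10⁻³ μg = 645
  72100 ng = 72100 × 10⁻³ μg = 72.1
Sum: 8.94 + 78.6 + 650 + 645 + 72.1 = 1454.64

1454.64 μg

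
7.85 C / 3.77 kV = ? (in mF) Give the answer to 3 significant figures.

2.08 mF

(7.85) / (3.77e3) = 2.0822e-3 F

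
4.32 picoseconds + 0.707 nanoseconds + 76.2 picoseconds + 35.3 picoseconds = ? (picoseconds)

In picoseconds:
  4.32 picoseconds → 4.32
  0.707 nanoseconds = 0.707 × 10³ picoseconds = 707
  76.2 picoseconds → 76.2
  35.3 picoseconds → 35.3
Sum: 4.32 + 707 + 76.2 + 35.3 = 822.82

822.82 picoseconds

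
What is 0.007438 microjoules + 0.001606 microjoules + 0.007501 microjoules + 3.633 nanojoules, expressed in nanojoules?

In nanojoules:
  0.007438 microjoules = 0.007438 × 10³ nanojoules = 7.438
  0.001606 microjoules = 0.001606 × 10³ nanojoules = 1.606
  0.007501 microjoules = 0.007501 × 10³ nanojoules = 7.501
  3.633 nanojoules → 3.633
Sum: 7.438 + 1.606 + 7.501 + 3.633 = 20.178

20.178 nanojoules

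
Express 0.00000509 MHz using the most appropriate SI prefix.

5.09 Hz

= 5.09 Hz; mantissa already in [1, 1000).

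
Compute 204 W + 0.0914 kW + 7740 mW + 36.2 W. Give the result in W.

339.34 W

In W:
  204 W → 204
  0.0914 kW = 0.0914 × 10^3 W = 91.4
  7740 mW = 7740 × 10^-3 W = 7.74
  36.2 W → 36.2
Sum: 204 + 91.4 + 7.74 + 36.2 = 339.34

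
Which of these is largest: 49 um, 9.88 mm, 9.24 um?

49 um = 0.000049 m
9.88 mm = 0.00988 m
9.24 um = 0.00000924 m

9.88 mm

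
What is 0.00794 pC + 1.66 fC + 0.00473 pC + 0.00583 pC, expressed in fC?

20.16 fC

In fC:
  0.00794 pC = 0.00794 × 10^3 fC = 7.94
  1.66 fC → 1.66
  0.00473 pC = 0.00473 × 10^3 fC = 4.73
  0.00583 pC = 0.00583 × 10^3 fC = 5.83
Sum: 7.94 + 1.66 + 4.73 + 5.83 = 20.16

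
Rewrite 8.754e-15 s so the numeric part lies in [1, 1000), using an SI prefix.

8.754 fs

= 8.754e-15 s; 1e-15 is femto.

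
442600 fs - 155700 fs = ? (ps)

286.9 ps

In ps:
  442600 fs = 442600 × 10⁻³ ps = 442.6
  155700 fs = 155700 × 10⁻³ ps = 155.7
Difference: 442.6 - 155.7 = 286.9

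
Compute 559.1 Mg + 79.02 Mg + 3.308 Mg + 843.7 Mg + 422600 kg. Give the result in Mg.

In Mg:
  559.1 Mg → 559.1
  79.02 Mg → 79.02
  3.308 Mg → 3.308
  843.7 Mg → 843.7
  422600 kg = 422600e-3 Mg = 422.6
Sum: 559.1 + 79.02 + 3.308 + 843.7 + 422.6 = 1907.728

1907.728 Mg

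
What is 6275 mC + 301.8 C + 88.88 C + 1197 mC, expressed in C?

In C:
  6275 mC = 6275 × 10⁻³ C = 6.275
  301.8 C → 301.8
  88.88 C → 88.88
  1197 mC = 1197 × 10⁻³ C = 1.197
Sum: 6.275 + 301.8 + 88.88 + 1.197 = 398.152

398.152 C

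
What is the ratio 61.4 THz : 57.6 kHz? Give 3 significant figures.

1070000000

(61.4 × 10¹²) / (57.6 × 10³) = 1.066 × 10⁹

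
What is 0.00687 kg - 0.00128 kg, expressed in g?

In g:
  0.00687 kg = 0.00687 × 10^3 g = 6.87
  0.00128 kg = 0.00128 × 10^3 g = 1.28
Difference: 6.87 - 1.28 = 5.59

5.59 g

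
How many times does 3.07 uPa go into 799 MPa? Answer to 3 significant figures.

260000000000000

(799e6) / (3.07e-6) = 260.3e12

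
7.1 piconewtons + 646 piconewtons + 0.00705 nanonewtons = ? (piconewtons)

In piconewtons:
  7.1 piconewtons → 7.1
  646 piconewtons → 646
  0.00705 nanonewtons = 0.00705e3 piconewtons = 7.05
Sum: 7.1 + 646 + 7.05 = 660.15

660.15 piconewtons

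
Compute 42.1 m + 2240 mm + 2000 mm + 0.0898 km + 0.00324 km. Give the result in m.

139.38 m

In m:
  42.1 m → 42.1
  2240 mm = 2240 × 10⁻³ m = 2.24
  2000 mm = 2000 × 10⁻³ m = 2
  0.0898 km = 0.0898 × 10³ m = 89.8
  0.00324 km = 0.00324 × 10³ m = 3.24
Sum: 42.1 + 2.24 + 2 + 89.8 + 3.24 = 139.38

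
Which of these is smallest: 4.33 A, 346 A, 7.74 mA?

4.33 A = 4.33 A
346 A = 346 A
7.74 mA = 0.00774 A

7.74 mA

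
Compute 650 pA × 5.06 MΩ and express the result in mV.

650 × 10⁻¹² × 5.06 × 10⁶ = 3289 × 10⁻⁶ V

3.289 mV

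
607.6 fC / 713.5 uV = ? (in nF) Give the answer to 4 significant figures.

0.8516 nF

(607.6 × 10⁻¹⁵) / (713.5 × 10⁻⁶) = 0.851577 × 10⁻⁹ F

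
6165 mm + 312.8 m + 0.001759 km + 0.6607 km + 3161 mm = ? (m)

In m:
  6165 mm = 6165 × 10^-3 m = 6.165
  312.8 m → 312.8
  0.001759 km = 0.001759 × 10^3 m = 1.759
  0.6607 km = 0.6607 × 10^3 m = 660.7
  3161 mm = 3161 × 10^-3 m = 3.161
Sum: 6.165 + 312.8 + 1.759 + 660.7 + 3.161 = 984.585

984.585 m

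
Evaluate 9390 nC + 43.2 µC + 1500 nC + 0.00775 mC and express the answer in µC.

In µC:
  9390 nC = 9390 × 10⁻³ µC = 9.39
  43.2 µC → 43.2
  1500 nC = 1500 × 10⁻³ µC = 1.5
  0.00775 mC = 0.00775 × 10³ µC = 7.75
Sum: 9.39 + 43.2 + 1.5 + 7.75 = 61.84

61.84 µC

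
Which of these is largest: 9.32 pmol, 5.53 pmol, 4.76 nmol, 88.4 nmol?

88.4 nmol

9.32 pmol = 0.00000000000932 mol
5.53 pmol = 0.00000000000553 mol
4.76 nmol = 0.00000000476 mol
88.4 nmol = 0.0000000884 mol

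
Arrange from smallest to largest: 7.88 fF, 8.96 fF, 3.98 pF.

7.88 fF < 8.96 fF < 3.98 pF

7.88 fF = 0.00000000000000788 F
8.96 fF = 0.00000000000000896 F
3.98 pF = 0.00000000000398 F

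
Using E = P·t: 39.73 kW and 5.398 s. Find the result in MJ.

39.73 × 10^3 × 5.398 = 214.46254 × 10^3 J

0.21446254 MJ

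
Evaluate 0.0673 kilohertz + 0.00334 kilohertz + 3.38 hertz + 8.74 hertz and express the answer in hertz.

In hertz:
  0.0673 kilohertz = 0.0673e3 hertz = 67.3
  0.00334 kilohertz = 0.00334e3 hertz = 3.34
  3.38 hertz → 3.38
  8.74 hertz → 8.74
Sum: 67.3 + 3.34 + 3.38 + 8.74 = 82.76

82.76 hertz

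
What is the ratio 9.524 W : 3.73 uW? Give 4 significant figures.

2553000

(9.524) / (3.73e-6) = 2.5534e6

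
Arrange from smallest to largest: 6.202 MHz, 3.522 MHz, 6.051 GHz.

6.202 MHz = 6202000 Hz
3.522 MHz = 3522000 Hz
6.051 GHz = 6051000000 Hz

3.522 MHz < 6.202 MHz < 6.051 GHz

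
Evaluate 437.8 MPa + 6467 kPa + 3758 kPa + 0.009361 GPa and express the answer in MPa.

457.386 MPa

In MPa:
  437.8 MPa → 437.8
  6467 kPa = 6467 × 10⁻³ MPa = 6.467
  3758 kPa = 3758 × 10⁻³ MPa = 3.758
  0.009361 GPa = 0.009361 × 10³ MPa = 9.361
Sum: 437.8 + 6.467 + 3.758 + 9.361 = 457.386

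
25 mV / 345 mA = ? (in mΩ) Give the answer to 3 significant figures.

(25e-3) / (345e-3) = 0.072464 Ω

72.5 mΩ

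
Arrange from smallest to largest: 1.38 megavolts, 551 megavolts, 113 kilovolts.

1.38 megavolts = 1380000 volts
551 megavolts = 551000000 volts
113 kilovolts = 113000 volts

113 kilovolts < 1.38 megavolts < 551 megavolts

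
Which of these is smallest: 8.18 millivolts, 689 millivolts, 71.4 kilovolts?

8.18 millivolts = 0.00818 volts
689 millivolts = 0.689 volts
71.4 kilovolts = 71400 volts

8.18 millivolts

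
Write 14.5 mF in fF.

milli = 10⁻³, femto = 10⁻¹⁵; factor is 10¹².
14.5 × 10¹² = 14500000000000

14500000000000 fF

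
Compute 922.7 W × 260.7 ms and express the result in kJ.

0.24054789 kJ

922.7 × 260.7 × 10⁻³ = 240547.89 × 10⁻³ J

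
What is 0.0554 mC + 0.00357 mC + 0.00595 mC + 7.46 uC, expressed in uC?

In uC:
  0.0554 mC = 0.0554e3 uC = 55.4
  0.00357 mC = 0.00357e3 uC = 3.57
  0.00595 mC = 0.00595e3 uC = 5.95
  7.46 uC → 7.46
Sum: 55.4 + 3.57 + 5.95 + 7.46 = 72.38

72.38 uC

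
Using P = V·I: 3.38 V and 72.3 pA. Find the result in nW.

3.38 × 72.3e-12 = 244.374e-12 W

0.244374 nW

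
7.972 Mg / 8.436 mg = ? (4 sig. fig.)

945000000

(7.972 × 10^6) / (8.436 × 10^-3) = 0.945 × 10^9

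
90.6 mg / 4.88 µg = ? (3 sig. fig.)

(90.6 × 10^-3) / (4.88 × 10^-6) = 18.57 × 10^3

18600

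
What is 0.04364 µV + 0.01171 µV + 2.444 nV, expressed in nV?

In nV:
  0.04364 µV = 0.04364 × 10³ nV = 43.64
  0.01171 µV = 0.01171 × 10³ nV = 11.71
  2.444 nV → 2.444
Sum: 43.64 + 11.71 + 2.444 = 57.794

57.794 nV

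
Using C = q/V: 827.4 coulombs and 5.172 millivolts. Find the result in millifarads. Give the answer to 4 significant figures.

160000000 millifarads

(827.4) / (5.172 × 10^-3) = 159.977 × 10^3 F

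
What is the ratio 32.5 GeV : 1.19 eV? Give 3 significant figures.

(32.5e9) / (1.19) = 27.31e9

27300000000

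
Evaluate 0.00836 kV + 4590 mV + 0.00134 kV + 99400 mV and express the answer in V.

In V:
  0.00836 kV = 0.00836 × 10^3 V = 8.36
  4590 mV = 4590 × 10^-3 V = 4.59
  0.00134 kV = 0.00134 × 10^3 V = 1.34
  99400 mV = 99400 × 10^-3 V = 99.4
Sum: 8.36 + 4.59 + 1.34 + 99.4 = 113.69

113.69 V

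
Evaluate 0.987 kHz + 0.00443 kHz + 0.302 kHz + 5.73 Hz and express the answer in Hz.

In Hz:
  0.987 kHz = 0.987 × 10³ Hz = 987
  0.00443 kHz = 0.00443 × 10³ Hz = 4.43
  0.302 kHz = 0.302 × 10³ Hz = 302
  5.73 Hz → 5.73
Sum: 987 + 4.43 + 302 + 5.73 = 1299.16

1299.16 Hz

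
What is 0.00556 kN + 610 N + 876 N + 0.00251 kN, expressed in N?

In N:
  0.00556 kN = 0.00556 × 10^3 N = 5.56
  610 N → 610
  876 N → 876
  0.00251 kN = 0.00251 × 10^3 N = 2.51
Sum: 5.56 + 610 + 876 + 2.51 = 1494.07

1494.07 N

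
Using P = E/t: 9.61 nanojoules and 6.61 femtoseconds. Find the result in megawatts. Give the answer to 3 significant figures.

(9.61 × 10⁻⁹) / (6.61 × 10⁻¹⁵) = 1.4539 × 10⁶ W

1.45 megawatts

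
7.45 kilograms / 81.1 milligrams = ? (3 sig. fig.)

(7.45 × 10³) / (81.1 × 10⁻³) = 0.09186 × 10⁶

91900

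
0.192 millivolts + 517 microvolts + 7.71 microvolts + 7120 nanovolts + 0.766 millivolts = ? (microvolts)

1489.83 microvolts

In microvolts:
  0.192 millivolts = 0.192e3 microvolts = 192
  517 microvolts → 517
  7.71 microvolts → 7.71
  7120 nanovolts = 7120e-3 microvolts = 7.12
  0.766 millivolts = 0.766e3 microvolts = 766
Sum: 192 + 517 + 7.71 + 7.12 + 766 = 1489.83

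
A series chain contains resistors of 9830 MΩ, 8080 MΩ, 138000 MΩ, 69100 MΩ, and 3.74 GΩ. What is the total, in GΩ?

In GΩ:
  9830 MΩ = 9830 × 10^-3 GΩ = 9.83
  8080 MΩ = 8080 × 10^-3 GΩ = 8.08
  138000 MΩ = 138000 × 10^-3 GΩ = 138
  69100 MΩ = 69100 × 10^-3 GΩ = 69.1
  3.74 GΩ → 3.74
Sum: 9.83 + 8.08 + 138 + 69.1 + 3.74 = 228.75

228.75 GΩ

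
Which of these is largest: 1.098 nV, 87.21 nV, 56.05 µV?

56.05 µV

1.098 nV = 0.000000001098 V
87.21 nV = 0.00000008721 V
56.05 µV = 0.00005605 V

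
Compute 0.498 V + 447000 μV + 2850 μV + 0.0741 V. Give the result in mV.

1021.95 mV

In mV:
  0.498 V = 0.498 × 10³ mV = 498
  447000 μV = 447000 × 10⁻³ mV = 447
  2850 μV = 2850 × 10⁻³ mV = 2.85
  0.0741 V = 0.0741 × 10³ mV = 74.1
Sum: 498 + 447 + 2.85 + 74.1 = 1021.95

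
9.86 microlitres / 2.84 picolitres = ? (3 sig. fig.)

(9.86 × 10⁻⁶) / (2.84 × 10⁻¹²) = 3.472 × 10⁶

3470000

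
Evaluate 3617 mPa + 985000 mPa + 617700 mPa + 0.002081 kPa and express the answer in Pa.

In Pa:
  3617 mPa = 3617e-3 Pa = 3.617
  985000 mPa = 985000e-3 Pa = 985
  617700 mPa = 617700e-3 Pa = 617.7
  0.002081 kPa = 0.002081e3 Pa = 2.081
Sum: 3.617 + 985 + 617.7 + 2.081 = 1608.398

1608.398 Pa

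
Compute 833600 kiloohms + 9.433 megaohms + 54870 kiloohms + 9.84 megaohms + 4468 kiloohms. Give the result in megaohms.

912.211 megaohms

In megaohms:
  833600 kiloohms = 833600e-3 megaohms = 833.6
  9.433 megaohms → 9.433
  54870 kiloohms = 54870e-3 megaohms = 54.87
  9.84 megaohms → 9.84
  4468 kiloohms = 4468e-3 megaohms = 4.468
Sum: 833.6 + 9.433 + 54.87 + 9.84 + 4.468 = 912.211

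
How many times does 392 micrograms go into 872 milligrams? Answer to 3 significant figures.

(872 × 10⁻³) / (392 × 10⁻⁶) = 2.224 × 10³

2220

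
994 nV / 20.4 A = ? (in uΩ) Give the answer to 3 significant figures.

(994 × 10⁻⁹) / (20.4) = 48.725 × 10⁻⁹ Ω

0.0487 uΩ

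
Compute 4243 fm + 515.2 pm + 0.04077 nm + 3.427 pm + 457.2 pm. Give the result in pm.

In pm:
  4243 fm = 4243 × 10^-3 pm = 4.243
  515.2 pm → 515.2
  0.04077 nm = 0.04077 × 10^3 pm = 40.77
  3.427 pm → 3.427
  457.2 pm → 457.2
Sum: 4.243 + 515.2 + 40.77 + 3.427 + 457.2 = 1020.84

1020.84 pm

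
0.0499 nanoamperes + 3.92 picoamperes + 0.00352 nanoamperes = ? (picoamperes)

57.34 picoamperes

In picoamperes:
  0.0499 nanoamperes = 0.0499e3 picoamperes = 49.9
  3.92 picoamperes → 3.92
  0.00352 nanoamperes = 0.00352e3 picoamperes = 3.52
Sum: 49.9 + 3.92 + 3.52 = 57.34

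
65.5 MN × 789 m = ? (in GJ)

65.5 × 10⁶ × 789 = 51679.5 × 10⁶ J

51.6795 GJ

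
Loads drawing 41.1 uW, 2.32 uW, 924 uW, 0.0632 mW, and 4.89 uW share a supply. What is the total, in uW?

In uW:
  41.1 uW → 41.1
  2.32 uW → 2.32
  924 uW → 924
  0.0632 mW = 0.0632 × 10³ uW = 63.2
  4.89 uW → 4.89
Sum: 41.1 + 2.32 + 924 + 63.2 + 4.89 = 1035.51

1035.51 uW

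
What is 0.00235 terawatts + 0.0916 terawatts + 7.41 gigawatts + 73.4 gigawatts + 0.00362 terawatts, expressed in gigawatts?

178.38 gigawatts

In gigawatts:
  0.00235 terawatts = 0.00235 × 10³ gigawatts = 2.35
  0.0916 terawatts = 0.0916 × 10³ gigawatts = 91.6
  7.41 gigawatts → 7.41
  73.4 gigawatts → 73.4
  0.00362 terawatts = 0.00362 × 10³ gigawatts = 3.62
Sum: 2.35 + 91.6 + 7.41 + 73.4 + 3.62 = 178.38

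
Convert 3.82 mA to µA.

3820 µA

milli = 10^-3, micro = 10^-6; factor is 10^3.
3.82 × 10^3 = 3820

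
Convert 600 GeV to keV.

giga = 10⁹, kilo = 10³; factor is 10⁶.
600 × 10⁶ = 600000000

600000000 keV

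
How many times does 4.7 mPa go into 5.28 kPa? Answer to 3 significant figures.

(5.28 × 10^3) / (4.7 × 10^-3) = 1.123 × 10^6

1120000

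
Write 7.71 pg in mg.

pico = 10⁻¹², milli = 10⁻³; factor is 10⁻⁹.
7.71 × 10⁻⁹ = 0.00000000771

0.00000000771 mg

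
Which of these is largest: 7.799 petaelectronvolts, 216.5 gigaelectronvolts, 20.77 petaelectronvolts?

7.799 petaelectronvolts = 7799000000000000 electronvolts
216.5 gigaelectronvolts = 216500000000 electronvolts
20.77 petaelectronvolts = 20770000000000000 electronvolts

20.77 petaelectronvolts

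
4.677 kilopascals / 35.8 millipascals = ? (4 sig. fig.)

(4.677 × 10^3) / (35.8 × 10^-3) = 0.13064 × 10^6

130600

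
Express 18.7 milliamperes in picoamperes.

18700000000 picoamperes

milli = 10^-3, pico = 10^-12; factor is 10^9.
18.7 × 10^9 = 18700000000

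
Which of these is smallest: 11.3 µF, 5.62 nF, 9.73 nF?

5.62 nF

11.3 µF = 0.0000113 F
5.62 nF = 0.00000000562 F
9.73 nF = 0.00000000973 F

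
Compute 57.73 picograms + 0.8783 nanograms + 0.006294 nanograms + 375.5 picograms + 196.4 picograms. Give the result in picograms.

1514.224 picograms

In picograms:
  57.73 picograms → 57.73
  0.8783 nanograms = 0.8783 × 10³ picograms = 878.3
  0.006294 nanograms = 0.006294 × 10³ picograms = 6.294
  375.5 picograms → 375.5
  196.4 picograms → 196.4
Sum: 57.73 + 878.3 + 6.294 + 375.5 + 196.4 = 1514.224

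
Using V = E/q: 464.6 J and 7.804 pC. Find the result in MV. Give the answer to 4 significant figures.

59530000 MV

(464.6) / (7.804e-12) = 59.5336e12 V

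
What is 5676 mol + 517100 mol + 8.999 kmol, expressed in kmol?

531.775 kmol

In kmol:
  5676 mol = 5676 × 10⁻³ kmol = 5.676
  517100 mol = 517100 × 10⁻³ kmol = 517.1
  8.999 kmol → 8.999
Sum: 5.676 + 517.1 + 8.999 = 531.775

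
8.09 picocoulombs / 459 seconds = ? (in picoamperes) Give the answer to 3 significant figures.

(8.09 × 10^-12) / (459) = 0.017625 × 10^-12 A

0.0176 picoamperes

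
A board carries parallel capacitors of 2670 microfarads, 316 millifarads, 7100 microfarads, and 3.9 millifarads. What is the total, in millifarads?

In millifarads:
  2670 microfarads = 2670 × 10^-3 millifarads = 2.67
  316 millifarads → 316
  7100 microfarads = 7100 × 10^-3 millifarads = 7.1
  3.9 millifarads → 3.9
Sum: 2.67 + 316 + 7.1 + 3.9 = 329.67

329.67 millifarads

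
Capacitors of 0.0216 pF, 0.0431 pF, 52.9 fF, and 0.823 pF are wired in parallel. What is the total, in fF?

940.6 fF

In fF:
  0.0216 pF = 0.0216 × 10³ fF = 21.6
  0.0431 pF = 0.0431 × 10³ fF = 43.1
  52.9 fF → 52.9
  0.823 pF = 0.823 × 10³ fF = 823
Sum: 21.6 + 43.1 + 52.9 + 823 = 940.6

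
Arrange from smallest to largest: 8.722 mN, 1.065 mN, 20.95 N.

1.065 mN < 8.722 mN < 20.95 N

8.722 mN = 0.008722 N
1.065 mN = 0.001065 N
20.95 N = 20.95 N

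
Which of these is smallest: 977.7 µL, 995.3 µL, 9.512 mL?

977.7 µL = 0.0009777 L
995.3 µL = 0.0009953 L
9.512 mL = 0.009512 L

977.7 µL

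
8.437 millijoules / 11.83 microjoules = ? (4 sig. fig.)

(8.437e-3) / (11.83e-6) = 0.71319e3

713.2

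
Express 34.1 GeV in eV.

34100000000 eV

giga = 10^9, (no prefix) = 10^0; factor is 10^9.
34.1 × 10^9 = 34100000000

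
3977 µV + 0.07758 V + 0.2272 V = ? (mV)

308.757 mV

In mV:
  3977 µV = 3977 × 10⁻³ mV = 3.977
  0.07758 V = 0.07758 × 10³ mV = 77.58
  0.2272 V = 0.2272 × 10³ mV = 227.2
Sum: 3.977 + 77.58 + 227.2 = 308.757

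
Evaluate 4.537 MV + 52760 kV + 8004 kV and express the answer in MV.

65.301 MV

In MV:
  4.537 MV → 4.537
  52760 kV = 52760e-3 MV = 52.76
  8004 kV = 8004e-3 MV = 8.004
Sum: 4.537 + 52.76 + 8.004 = 65.301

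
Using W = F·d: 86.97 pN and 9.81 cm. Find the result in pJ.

86.97 × 10^-12 × 9.81 × 10^-2 = 853.1757 × 10^-14 J

8.531757 pJ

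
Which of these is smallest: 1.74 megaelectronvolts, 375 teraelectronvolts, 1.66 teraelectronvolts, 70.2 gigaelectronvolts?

1.74 megaelectronvolts = 1740000 electronvolts
375 teraelectronvolts = 375000000000000 electronvolts
1.66 teraelectronvolts = 1660000000000 electronvolts
70.2 gigaelectronvolts = 70200000000 electronvolts

1.74 megaelectronvolts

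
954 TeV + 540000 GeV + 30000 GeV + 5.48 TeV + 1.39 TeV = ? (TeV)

In TeV:
  954 TeV → 954
  540000 GeV = 540000 × 10⁻³ TeV = 540
  30000 GeV = 30000 × 10⁻³ TeV = 30
  5.48 TeV → 5.48
  1.39 TeV → 1.39
Sum: 954 + 540 + 30 + 5.48 + 1.39 = 1530.87

1530.87 TeV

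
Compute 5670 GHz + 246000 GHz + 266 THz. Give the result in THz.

In THz:
  5670 GHz = 5670e-3 THz = 5.67
  246000 GHz = 246000e-3 THz = 246
  266 THz → 266
Sum: 5.67 + 246 + 266 = 517.67

517.67 THz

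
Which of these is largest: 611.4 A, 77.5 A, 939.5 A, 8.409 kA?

8.409 kA

611.4 A = 611.4 A
77.5 A = 77.5 A
939.5 A = 939.5 A
8.409 kA = 8409 A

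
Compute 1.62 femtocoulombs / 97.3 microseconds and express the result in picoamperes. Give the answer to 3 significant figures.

16.6 picoamperes

(1.62e-15) / (97.3e-6) = 0.01665e-9 A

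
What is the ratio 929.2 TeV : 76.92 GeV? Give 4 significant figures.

12080

(929.2e12) / (76.92e9) = 12.08e3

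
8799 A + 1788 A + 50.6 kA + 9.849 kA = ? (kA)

71.036 kA

In kA:
  8799 A = 8799e-3 kA = 8.799
  1788 A = 1788e-3 kA = 1.788
  50.6 kA → 50.6
  9.849 kA → 9.849
Sum: 8.799 + 1.788 + 50.6 + 9.849 = 71.036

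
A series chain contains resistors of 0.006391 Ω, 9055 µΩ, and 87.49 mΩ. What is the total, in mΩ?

102.936 mΩ

In mΩ:
  0.006391 Ω = 0.006391 × 10³ mΩ = 6.391
  9055 µΩ = 9055 × 10⁻³ mΩ = 9.055
  87.49 mΩ → 87.49
Sum: 6.391 + 9.055 + 87.49 = 102.936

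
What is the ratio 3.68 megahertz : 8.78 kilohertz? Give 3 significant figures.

(3.68 × 10^6) / (8.78 × 10^3) = 0.4191 × 10^3

419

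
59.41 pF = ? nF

pico = 10⁻¹², nano = 10⁻⁹; factor is 10⁻³.
59.41 × 10⁻³ = 0.05941

0.05941 nF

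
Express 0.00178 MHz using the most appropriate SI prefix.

= 1.78e3 Hz; 1e3 is kilo.

1.78 kHz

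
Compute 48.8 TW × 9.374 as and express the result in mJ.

0.4574512 mJ

48.8 × 10^12 × 9.374 × 10^-18 = 457.4512 × 10^-6 J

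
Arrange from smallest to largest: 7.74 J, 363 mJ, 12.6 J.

363 mJ < 7.74 J < 12.6 J

7.74 J = 7.74 J
363 mJ = 0.363 J
12.6 J = 12.6 J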